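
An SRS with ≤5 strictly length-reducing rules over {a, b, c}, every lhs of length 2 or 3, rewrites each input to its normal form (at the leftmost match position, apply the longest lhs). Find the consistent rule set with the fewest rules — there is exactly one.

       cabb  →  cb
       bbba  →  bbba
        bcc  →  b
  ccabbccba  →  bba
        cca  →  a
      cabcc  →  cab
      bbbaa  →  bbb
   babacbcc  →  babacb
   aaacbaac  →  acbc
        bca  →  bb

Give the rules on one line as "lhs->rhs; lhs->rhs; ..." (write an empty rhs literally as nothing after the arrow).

aa->; abb->b; bca->bb; cc->

  | cabb => cb
  | bbba
  | bcc => b
  | ccabbccba => abbccba => bccba => bba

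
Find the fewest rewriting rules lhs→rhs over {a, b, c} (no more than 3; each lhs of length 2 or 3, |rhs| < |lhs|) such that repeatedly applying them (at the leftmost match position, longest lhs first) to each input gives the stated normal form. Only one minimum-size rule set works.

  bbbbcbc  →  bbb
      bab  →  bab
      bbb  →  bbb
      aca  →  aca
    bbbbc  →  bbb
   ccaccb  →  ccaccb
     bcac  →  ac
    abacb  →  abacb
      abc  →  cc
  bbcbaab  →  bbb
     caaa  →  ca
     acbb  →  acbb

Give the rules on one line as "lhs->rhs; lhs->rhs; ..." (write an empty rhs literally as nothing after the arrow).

  | bbbbcbc => bbbbc => bbb
  | bab
  | bbb
  | aca

aa->; abc->cc; bc->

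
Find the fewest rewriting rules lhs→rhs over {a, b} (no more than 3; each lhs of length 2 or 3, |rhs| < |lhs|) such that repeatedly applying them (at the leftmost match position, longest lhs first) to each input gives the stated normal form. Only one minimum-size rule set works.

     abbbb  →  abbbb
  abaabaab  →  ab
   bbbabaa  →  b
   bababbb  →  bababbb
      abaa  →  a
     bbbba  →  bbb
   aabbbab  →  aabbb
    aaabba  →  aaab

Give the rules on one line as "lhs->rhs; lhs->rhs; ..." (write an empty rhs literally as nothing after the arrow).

baa->; bba->b

  | abbbb
  | abaabaab => abaab => ab
  | bbbabaa => bbbaa => bba => b
  | bababbb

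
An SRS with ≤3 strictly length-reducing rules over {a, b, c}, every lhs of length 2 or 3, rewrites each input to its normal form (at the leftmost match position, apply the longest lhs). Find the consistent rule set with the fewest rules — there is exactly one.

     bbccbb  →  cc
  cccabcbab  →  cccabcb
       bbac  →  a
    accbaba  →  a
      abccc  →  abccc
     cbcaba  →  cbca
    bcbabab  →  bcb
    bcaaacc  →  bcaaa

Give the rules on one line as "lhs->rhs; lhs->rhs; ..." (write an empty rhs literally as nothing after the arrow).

ac->a; ba->; bb->

  | bbccbb => ccbb => cc
  | cccabcbab => cccabcb
  | bbac => ac => a
  | accbaba => acbaba => ababa => aba => a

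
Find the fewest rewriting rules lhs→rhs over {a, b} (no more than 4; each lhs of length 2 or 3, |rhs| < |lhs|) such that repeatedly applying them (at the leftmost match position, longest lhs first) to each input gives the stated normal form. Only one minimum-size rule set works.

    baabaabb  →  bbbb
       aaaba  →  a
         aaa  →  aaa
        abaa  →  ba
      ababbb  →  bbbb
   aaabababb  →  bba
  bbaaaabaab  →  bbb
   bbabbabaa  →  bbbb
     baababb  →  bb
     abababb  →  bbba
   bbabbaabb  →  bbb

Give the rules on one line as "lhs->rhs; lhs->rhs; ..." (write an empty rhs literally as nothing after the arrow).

ab->; aba->b; abb->ba

  | baabaabb => bababb => bbbb
  | aaaba => aab => a
  | aaa
  | abaa => ba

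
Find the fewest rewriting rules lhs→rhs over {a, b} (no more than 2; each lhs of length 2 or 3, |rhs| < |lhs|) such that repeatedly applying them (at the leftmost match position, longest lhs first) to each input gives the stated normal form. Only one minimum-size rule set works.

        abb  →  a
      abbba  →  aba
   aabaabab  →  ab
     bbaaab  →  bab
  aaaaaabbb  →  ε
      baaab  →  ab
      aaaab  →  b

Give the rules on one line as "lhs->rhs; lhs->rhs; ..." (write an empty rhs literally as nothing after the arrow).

aa->b; bb->

  | abb => a
  | abbba => aba
  | aabaabab => bbaabab => aabab => bbab => ab
  | bbaaab => aaab => bab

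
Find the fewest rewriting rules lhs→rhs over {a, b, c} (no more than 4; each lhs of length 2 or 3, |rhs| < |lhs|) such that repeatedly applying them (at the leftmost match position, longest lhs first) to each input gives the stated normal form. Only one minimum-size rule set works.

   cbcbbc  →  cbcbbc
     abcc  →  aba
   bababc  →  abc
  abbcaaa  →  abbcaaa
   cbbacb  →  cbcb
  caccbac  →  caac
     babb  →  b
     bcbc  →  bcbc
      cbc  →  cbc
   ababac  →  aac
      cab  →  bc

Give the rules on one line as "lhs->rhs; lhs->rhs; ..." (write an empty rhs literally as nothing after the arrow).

bab->; bac->c; cab->bc; cc->a

  | cbcbbc
  | abcc => aba
  | bababc => abc
  | abbcaaa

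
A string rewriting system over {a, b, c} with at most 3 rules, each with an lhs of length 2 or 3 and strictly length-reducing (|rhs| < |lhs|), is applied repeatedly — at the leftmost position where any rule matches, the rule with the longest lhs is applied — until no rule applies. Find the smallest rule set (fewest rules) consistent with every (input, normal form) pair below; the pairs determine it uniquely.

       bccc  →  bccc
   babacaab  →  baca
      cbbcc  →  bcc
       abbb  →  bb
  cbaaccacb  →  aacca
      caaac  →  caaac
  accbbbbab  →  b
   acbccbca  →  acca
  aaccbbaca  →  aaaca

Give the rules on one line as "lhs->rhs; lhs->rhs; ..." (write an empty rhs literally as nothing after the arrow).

ab->; cb->

  | bccc
  | babacaab => bacaab => baca
  | cbbcc => bcc
  | abbb => bb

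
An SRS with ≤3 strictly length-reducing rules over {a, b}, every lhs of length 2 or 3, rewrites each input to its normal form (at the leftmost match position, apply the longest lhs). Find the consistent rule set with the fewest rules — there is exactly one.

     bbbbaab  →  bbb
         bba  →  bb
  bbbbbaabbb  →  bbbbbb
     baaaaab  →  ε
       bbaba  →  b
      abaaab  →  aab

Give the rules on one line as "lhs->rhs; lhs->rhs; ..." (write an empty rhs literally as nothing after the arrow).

aba->; ba->b; bab->

  | bbbbaab => bbbbab => bbb
  | bba => bb
  | bbbbbaabbb => bbbbbabbb => bbbbbb
  | baaaaab => baaaab => baaab => baab => bab => ε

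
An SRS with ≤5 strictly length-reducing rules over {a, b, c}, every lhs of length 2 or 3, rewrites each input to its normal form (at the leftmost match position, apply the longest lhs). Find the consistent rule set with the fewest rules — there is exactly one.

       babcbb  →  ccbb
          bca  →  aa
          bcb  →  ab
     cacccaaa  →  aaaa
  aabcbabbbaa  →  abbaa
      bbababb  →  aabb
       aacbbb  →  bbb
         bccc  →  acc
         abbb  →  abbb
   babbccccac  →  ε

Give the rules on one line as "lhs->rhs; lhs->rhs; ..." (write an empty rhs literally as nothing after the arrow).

aac->; bab->c; bc->a; ca->a

  | babcbb => ccbb
  | bca => aa
  | bcb => ab
  | cacccaaa => acccaaa => accaaa => acaaa => aaaa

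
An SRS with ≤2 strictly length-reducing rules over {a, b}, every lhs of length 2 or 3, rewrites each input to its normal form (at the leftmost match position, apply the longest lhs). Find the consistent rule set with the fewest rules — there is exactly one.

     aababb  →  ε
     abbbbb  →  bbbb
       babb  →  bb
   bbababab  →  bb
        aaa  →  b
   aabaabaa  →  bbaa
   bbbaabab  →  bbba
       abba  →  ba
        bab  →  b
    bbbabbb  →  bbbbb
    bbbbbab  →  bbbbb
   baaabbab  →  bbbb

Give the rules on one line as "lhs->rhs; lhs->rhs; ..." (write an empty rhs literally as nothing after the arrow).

aaa->b; ab->

  | aababb => aabb => ab => ε
  | abbbbb => bbbb
  | babb => bb
  | bbababab => bbabab => bbab => bb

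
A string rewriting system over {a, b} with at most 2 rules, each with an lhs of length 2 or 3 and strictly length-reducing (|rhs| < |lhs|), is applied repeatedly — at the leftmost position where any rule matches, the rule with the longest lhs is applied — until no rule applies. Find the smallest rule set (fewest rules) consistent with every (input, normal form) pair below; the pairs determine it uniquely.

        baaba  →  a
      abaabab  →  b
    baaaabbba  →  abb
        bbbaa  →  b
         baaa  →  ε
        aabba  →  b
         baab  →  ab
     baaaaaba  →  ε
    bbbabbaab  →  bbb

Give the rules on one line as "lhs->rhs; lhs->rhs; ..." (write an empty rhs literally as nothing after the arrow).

  | baaba => aba => a
  | abaabab => aabab => bab => b
  | baaaabbba => aaabbba => abbba => abb
  | bbbaa => bba => b

aa->; ba->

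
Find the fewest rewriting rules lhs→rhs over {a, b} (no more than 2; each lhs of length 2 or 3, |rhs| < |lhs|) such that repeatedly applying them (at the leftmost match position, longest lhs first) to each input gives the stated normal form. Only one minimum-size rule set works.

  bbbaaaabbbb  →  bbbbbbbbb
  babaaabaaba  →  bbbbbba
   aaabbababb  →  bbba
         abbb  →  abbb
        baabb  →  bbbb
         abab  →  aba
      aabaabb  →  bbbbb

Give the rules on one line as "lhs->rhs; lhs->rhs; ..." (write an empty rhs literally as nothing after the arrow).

aa->b; bab->ba

  | bbbaaaabbbb => bbbbaabbbb => bbbbbbbbb
  | babaaabaaba => baaaabaaba => bbaabaaba => bbbbaaba => bbbbbba
  | aaabbababb => babbababb => babababb => baababb => bbbabb => bbbab => bbba
  | abbb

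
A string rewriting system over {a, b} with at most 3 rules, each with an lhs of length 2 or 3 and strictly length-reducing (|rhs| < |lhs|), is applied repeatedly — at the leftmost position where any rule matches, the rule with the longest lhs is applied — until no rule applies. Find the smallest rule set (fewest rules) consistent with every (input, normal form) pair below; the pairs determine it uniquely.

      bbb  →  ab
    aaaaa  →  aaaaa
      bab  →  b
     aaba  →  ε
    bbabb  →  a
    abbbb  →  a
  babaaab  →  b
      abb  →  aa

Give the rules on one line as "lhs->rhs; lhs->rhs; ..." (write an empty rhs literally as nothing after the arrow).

aab->b; ba->; bb->a

  | bbb => ab
  | aaaaa
  | bab => b
  | aaba => ba => ε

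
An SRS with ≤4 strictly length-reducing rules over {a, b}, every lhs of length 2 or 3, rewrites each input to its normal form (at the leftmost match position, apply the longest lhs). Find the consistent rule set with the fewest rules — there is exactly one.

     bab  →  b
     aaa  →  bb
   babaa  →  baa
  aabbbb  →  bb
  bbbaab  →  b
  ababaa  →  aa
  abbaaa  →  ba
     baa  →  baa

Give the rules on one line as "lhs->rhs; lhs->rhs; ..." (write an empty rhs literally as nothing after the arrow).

  | bab => b
  | aaa => bb
  | babaa => baa
  | aabbbb => abbb => bb

aaa->bb; ab->; bbb->ba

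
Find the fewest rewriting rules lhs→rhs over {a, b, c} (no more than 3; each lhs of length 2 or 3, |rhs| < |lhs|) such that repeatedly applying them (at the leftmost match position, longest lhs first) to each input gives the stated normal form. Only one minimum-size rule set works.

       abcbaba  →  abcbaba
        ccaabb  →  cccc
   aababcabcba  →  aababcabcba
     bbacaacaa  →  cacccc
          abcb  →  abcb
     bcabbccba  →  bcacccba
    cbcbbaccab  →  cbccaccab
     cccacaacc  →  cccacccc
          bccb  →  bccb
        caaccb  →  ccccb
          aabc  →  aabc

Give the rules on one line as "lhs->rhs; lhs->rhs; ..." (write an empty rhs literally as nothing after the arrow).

bb->c; caa->cc

  | abcbaba
  | ccaabb => cccbb => cccc
  | aababcabcba
  | bbacaacaa => cacaacaa => cacccaa => cacccc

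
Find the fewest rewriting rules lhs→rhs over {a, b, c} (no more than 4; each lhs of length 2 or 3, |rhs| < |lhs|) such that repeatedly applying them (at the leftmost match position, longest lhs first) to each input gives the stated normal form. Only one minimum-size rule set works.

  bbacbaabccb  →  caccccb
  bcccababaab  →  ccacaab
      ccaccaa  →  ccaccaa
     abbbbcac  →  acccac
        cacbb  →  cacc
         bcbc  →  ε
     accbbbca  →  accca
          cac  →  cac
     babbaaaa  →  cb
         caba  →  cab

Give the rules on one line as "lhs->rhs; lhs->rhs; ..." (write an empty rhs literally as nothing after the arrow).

  | bbacbaabccb => cacbaabccb => cacbabccb => cacbbccb => caccccb
  | bcccababaab => ccababaab => ccabbaab => ccacaab
  | ccaccaa
  | abbbbcac => acbbcac => acccac

ba->b; bb->c; bc->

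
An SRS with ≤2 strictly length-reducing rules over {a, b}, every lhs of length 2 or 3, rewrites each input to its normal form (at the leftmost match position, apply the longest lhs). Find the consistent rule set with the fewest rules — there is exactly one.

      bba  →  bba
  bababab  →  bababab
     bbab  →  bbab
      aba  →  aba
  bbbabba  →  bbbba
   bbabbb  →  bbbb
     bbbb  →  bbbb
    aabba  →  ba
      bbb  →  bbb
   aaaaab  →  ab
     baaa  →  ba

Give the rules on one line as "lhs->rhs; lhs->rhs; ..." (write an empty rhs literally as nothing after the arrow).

aa->a; abb->b

  | bba
  | bababab
  | bbab
  | aba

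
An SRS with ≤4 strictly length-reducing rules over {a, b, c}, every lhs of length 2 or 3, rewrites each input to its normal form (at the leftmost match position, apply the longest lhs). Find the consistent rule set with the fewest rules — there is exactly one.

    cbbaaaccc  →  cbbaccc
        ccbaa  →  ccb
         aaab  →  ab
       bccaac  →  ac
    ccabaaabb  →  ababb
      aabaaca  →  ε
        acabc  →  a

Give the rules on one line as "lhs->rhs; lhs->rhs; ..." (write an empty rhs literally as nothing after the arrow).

aa->; bc->a; ca->a

  | cbbaaaccc => cbbaccc
  | ccbaa => ccb
  | aaab => ab
  | bccaac => acaac => aaac => ac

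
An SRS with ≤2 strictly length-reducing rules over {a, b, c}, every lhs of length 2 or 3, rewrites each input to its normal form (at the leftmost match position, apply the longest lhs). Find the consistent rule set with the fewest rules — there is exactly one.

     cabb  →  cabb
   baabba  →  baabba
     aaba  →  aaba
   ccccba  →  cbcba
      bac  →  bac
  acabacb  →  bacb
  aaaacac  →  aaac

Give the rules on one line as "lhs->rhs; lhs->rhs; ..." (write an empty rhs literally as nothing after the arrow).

aca->; ccc->cb

  | cabb
  | baabba
  | aaba
  | ccccba => cbcba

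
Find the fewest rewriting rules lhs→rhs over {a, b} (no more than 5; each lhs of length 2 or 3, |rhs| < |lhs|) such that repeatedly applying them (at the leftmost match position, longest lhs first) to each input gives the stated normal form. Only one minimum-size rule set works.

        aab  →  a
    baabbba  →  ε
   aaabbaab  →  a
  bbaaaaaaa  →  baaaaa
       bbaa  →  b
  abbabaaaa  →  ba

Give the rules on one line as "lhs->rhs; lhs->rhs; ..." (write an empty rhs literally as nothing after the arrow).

  | aab => a
  | baabbba => babba => bba => ab => ε
  | aaabbaab => aabaab => abab => bb => a
  | bbaaaaaaa => abaaaaaa => baaaaa

ab->; aba->b; bb->a; bba->ab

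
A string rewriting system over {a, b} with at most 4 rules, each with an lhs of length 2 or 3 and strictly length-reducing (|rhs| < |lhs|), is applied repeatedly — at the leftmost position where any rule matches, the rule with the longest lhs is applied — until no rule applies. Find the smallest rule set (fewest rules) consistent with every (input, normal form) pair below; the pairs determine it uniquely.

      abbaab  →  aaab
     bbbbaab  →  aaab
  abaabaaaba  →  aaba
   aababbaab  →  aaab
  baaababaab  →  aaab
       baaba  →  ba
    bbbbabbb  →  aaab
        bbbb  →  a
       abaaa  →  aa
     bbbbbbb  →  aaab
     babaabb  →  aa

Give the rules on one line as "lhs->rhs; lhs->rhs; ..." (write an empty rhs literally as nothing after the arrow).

  | abbaab => aaab
  | bbbbaab => abbaab => aaab
  | abaabaaaba => abaaaba => aaba
  | aababbaab => aabbbaab => aaabaab => aaab

baa->; bab->bb; bb->; bbb->ab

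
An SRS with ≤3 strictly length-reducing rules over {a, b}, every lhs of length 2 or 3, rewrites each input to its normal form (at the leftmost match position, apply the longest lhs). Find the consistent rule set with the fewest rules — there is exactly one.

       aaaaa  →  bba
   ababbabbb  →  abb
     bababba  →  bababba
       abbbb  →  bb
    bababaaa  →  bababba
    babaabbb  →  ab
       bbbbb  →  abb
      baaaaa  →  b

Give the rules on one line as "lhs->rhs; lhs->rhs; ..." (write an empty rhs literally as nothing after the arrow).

  | aaaaa => baaa => bba
  | ababbabbb => ababbaa => ababbb => abaa => abb
  | bababba
  | abbbb => aab => bb

aa->b; bbb->a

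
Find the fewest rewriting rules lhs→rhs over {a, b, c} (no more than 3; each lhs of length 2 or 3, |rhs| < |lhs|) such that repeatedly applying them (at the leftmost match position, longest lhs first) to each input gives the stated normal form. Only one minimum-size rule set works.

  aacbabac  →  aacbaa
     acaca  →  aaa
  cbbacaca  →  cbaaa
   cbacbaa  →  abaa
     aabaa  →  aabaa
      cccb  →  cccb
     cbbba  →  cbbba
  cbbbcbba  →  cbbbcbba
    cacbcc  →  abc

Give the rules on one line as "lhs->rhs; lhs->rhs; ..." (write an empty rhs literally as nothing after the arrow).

bac->a; ca->a; cbc->b

  | aacbabac => aacbaa
  | acaca => aaca => aaa
  | cbbacaca => cbaaca => cbaaa
  | cbacbaa => cabaa => abaa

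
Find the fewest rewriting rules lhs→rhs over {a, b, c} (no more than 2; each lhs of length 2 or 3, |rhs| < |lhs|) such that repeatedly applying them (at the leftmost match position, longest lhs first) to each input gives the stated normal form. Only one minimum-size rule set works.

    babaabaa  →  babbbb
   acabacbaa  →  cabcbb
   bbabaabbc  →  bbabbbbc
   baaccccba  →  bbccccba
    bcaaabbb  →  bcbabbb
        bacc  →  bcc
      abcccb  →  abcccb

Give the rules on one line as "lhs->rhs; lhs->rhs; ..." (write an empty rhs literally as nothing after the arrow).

aa->b; ac->c

  | babaabaa => babbbaa => babbbb
  | acabacbaa => cabacbaa => cabcbaa => cabcbb
  | bbabaabbc => bbabbbbc
  | baaccccba => bbccccba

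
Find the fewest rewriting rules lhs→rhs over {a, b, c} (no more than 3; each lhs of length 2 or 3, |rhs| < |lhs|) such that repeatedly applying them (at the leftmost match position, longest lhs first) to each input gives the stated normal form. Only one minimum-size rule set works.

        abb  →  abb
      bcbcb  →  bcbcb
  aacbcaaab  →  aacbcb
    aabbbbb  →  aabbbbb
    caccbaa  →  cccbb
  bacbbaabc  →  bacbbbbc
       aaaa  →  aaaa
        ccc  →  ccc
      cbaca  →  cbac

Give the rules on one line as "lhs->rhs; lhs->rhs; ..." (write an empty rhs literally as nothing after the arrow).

baa->bb; ca->c

  | abb
  | bcbcb
  | aacbcaaab => aacbcaab => aacbcab => aacbcb
  | aabbbbb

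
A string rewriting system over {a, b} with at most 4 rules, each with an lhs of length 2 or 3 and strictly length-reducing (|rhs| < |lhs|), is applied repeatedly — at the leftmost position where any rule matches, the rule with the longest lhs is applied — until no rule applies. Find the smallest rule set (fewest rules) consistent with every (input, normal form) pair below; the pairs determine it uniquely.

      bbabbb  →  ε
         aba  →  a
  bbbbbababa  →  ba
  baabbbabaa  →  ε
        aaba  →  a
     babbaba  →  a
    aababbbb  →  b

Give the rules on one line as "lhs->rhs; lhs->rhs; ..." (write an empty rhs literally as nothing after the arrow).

  | bbabbb => abbb => bb => ε
  | aba => a
  | bbbbbababa => bbbababa => bababa => baba => ba
  | baabbbabaa => bbbbbabaa => bbbabaa => babaa => baa => bb => ε

aa->b; ab->; bb->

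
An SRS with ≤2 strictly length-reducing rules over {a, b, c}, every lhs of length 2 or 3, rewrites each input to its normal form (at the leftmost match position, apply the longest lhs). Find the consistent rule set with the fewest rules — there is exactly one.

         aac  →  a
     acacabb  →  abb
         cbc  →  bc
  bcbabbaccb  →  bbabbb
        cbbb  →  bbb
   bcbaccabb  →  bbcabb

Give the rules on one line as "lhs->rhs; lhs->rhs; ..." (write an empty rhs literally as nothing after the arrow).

  | aac => a
  | acacabb => acabb => abb
  | cbc => bc
  | bcbabbaccb => bbabbaccb => bbabbcb => bbabbb

ac->; cb->b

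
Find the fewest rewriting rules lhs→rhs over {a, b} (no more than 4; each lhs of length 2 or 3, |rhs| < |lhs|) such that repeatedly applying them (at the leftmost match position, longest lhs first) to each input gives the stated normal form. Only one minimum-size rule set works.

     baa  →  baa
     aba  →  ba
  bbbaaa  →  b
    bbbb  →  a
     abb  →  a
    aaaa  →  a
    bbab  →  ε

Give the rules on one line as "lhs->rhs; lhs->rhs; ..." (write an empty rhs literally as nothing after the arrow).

  | baa
  | aba => ba
  | bbbaaa => abaaa => baaa => b
  | bbbb => abb => bb => a

aaa->; aab->; ab->b; bb->a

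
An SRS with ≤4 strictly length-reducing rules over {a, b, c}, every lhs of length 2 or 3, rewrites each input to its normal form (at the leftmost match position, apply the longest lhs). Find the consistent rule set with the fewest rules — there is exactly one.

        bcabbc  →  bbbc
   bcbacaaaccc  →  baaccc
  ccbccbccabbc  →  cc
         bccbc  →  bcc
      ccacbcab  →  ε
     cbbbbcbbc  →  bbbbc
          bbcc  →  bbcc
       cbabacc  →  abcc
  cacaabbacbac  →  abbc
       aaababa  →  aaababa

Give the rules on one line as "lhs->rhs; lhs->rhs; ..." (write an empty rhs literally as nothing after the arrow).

  | bcabbc => bbbc
  | bcbacaaaccc => bacaaaccc => bcaaaccc => baaccc
  | ccbccbccabbc => cccbccabbc => ccccabbc => cccbbc => ccbc => cc
  | bccbc => bcc

bac->bc; ca->; cb->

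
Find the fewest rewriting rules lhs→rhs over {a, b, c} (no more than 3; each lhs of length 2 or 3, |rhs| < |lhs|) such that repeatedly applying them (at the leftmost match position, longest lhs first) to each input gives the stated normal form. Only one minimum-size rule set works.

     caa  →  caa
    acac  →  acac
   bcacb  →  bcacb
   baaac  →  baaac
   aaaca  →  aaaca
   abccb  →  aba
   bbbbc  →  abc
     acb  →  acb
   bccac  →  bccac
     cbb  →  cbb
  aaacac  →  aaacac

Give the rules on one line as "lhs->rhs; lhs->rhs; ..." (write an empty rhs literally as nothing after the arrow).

  | caa
  | acac
  | bcacb
  | baaac

bbb->a; ccb->a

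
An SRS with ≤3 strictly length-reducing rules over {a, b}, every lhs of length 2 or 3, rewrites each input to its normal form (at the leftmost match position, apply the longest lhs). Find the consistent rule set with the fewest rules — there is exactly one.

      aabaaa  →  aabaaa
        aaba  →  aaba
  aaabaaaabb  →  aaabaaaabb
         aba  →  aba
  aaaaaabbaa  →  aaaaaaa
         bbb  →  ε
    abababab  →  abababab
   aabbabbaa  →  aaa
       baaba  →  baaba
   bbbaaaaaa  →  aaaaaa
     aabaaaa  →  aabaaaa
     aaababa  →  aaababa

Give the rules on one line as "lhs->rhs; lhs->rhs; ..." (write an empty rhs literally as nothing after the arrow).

bba->; bbb->

  | aabaaa
  | aaba
  | aaabaaaabb
  | aba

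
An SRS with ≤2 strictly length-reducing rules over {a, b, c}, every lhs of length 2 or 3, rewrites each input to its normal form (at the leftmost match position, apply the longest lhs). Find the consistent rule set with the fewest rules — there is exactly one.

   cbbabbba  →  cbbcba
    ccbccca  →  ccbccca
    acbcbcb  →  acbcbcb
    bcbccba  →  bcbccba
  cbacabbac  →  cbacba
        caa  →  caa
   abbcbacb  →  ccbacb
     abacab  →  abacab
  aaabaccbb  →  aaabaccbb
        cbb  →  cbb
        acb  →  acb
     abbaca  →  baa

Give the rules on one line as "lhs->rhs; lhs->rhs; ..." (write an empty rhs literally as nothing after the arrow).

abb->c; cac->ba

  | cbbabbba => cbbcba
  | ccbccca
  | acbcbcb
  | bcbccba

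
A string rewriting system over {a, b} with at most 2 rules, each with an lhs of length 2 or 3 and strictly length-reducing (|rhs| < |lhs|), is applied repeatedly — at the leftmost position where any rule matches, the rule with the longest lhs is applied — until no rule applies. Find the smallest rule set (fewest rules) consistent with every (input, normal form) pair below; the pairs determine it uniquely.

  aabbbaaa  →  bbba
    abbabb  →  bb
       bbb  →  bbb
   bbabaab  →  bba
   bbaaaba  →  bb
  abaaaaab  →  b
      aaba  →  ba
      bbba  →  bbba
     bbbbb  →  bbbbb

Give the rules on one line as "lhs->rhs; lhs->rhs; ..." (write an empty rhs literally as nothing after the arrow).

aa->; ab->a

  | aabbbaaa => bbbaaa => bbba
  | abbabb => ababb => aabb => bb
  | bbb
  | bbabaab => bbaaab => bbab => bba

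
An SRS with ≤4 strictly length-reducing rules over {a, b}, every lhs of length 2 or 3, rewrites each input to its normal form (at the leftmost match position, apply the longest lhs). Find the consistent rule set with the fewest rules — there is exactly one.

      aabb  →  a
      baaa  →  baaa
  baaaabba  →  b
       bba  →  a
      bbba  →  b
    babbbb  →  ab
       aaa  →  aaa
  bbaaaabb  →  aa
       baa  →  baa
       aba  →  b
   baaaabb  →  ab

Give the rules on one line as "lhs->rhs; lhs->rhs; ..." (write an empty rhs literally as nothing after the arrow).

  | aabb => bb => a
  | baaa
  | baaaabba => baabba => bbba => aba => b
  | bba => bb => a

aab->b; aba->b; bb->a; bba->bb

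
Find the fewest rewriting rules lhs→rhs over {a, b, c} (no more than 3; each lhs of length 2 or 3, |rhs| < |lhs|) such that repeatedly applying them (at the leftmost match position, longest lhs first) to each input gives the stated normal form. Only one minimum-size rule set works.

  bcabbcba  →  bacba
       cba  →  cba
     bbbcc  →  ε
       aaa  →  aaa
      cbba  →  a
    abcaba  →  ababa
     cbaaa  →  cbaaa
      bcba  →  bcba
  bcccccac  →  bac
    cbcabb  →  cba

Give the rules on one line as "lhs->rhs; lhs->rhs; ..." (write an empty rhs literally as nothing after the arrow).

bb->; ca->a; cc->b

  | bcabbcba => babbcba => bacba
  | cba
  | bbbcc => bcc => bb => ε
  | aaa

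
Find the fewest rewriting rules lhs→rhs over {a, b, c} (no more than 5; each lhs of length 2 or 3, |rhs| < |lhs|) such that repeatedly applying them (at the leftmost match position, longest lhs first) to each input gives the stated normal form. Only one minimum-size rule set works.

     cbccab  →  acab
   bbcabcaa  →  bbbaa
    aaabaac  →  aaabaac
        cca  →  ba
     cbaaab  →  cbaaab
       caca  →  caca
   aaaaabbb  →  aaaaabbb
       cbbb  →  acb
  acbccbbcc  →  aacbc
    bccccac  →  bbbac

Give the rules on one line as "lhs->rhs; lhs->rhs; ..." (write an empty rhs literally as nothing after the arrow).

  | cbccab => cbbab => acab
  | bbcabcaa => bbccaa => bbbaa
  | aaabaac
  | cca => ba

abc->c; acc->cb; cbb->ac; cc->b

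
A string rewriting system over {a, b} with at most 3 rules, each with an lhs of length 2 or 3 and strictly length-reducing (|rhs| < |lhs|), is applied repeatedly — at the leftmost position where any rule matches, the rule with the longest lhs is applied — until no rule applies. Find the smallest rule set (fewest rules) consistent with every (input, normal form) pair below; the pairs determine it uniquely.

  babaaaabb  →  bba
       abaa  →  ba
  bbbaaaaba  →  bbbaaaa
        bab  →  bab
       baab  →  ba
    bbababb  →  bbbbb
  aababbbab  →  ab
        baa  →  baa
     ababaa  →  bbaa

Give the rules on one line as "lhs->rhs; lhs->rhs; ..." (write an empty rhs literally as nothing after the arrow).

  | babaaaabb => bbaaabb => bbaab => bba
  | abaa => ba
  | bbbaaaaba => bbbaaaa
  | bab

aab->a; aba->b; abb->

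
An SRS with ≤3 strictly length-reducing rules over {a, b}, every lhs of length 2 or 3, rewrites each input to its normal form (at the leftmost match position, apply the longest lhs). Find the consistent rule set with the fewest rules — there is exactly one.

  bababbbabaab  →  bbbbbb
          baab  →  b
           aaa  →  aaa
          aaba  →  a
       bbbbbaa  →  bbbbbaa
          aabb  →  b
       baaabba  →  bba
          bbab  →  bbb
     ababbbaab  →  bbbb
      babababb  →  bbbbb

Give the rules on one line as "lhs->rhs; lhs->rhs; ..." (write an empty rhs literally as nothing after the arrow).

aab->; ab->b

  | bababbbabaab => bbabbbabaab => bbbbbabaab => bbbbbbaab => bbbbbb
  | baab => b
  | aaa
  | aaba => a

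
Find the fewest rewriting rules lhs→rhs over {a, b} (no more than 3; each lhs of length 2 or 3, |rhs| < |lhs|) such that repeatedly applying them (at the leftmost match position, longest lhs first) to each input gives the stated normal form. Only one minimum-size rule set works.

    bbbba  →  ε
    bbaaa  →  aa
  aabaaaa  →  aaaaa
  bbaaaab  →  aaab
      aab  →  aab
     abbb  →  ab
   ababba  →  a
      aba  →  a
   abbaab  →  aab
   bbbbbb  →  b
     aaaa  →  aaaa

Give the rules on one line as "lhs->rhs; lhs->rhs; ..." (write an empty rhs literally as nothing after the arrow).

  | bbbba => bbba => bba => ba => ε
  | bbaaa => baaa => aa
  | aabaaaa => aaaaa
  | bbaaaab => baaaab => aaab

ba->; bb->b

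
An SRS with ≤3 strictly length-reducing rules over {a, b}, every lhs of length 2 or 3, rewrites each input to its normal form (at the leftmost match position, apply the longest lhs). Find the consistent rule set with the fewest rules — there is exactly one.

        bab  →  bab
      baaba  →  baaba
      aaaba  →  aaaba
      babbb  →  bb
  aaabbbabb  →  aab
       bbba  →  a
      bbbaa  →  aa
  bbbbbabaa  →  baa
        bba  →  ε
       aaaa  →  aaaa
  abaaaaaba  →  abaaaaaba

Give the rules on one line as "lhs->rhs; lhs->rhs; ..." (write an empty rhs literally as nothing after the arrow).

abb->; bba->; bbb->

  | bab
  | baaba
  | aaaba
  | babbb => bb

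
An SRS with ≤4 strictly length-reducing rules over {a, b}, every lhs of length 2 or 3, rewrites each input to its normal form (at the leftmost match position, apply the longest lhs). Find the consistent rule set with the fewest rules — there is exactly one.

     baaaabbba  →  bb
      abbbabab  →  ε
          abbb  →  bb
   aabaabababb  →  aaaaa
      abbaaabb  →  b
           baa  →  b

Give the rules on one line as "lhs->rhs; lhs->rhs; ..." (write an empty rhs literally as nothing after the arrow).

  | baaaabbba => baaabbba => baabbba => babbba => bba => bb
  | abbbabab => bbabab => bab => ε
  | abbb => bb
  | aabaabababb => aaaabababb => aaaaababb => aaaaaabb => aaaaab => aaaaa

ab->a; abb->b; ba->b; bab->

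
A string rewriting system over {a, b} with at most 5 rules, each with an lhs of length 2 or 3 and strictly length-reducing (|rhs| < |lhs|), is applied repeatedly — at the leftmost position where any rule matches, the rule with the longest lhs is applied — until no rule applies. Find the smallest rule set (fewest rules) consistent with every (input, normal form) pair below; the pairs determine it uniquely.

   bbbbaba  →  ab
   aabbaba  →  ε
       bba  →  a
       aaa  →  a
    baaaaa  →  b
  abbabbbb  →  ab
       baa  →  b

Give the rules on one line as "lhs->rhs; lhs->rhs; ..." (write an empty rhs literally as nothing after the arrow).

  | bbbbaba => bbaba => aba => ab
  | aabbaba => ababa => abba => aa => ε
  | bba => a
  | aaa => a

aa->; aab->a; ba->b; bb->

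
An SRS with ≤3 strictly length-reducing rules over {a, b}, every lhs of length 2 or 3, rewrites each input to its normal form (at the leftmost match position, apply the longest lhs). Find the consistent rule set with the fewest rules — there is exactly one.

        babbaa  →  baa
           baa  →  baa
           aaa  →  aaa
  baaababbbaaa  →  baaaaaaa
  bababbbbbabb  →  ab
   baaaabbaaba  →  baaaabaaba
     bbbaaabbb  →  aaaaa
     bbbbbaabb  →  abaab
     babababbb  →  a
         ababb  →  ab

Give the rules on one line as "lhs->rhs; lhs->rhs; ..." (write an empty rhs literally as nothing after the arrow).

  | babbaa => bbaa => baa
  | baa
  | aaa
  | baaababbbaaa => baaabbbaaa => baaaaaaa

bab->b; bb->b; bbb->a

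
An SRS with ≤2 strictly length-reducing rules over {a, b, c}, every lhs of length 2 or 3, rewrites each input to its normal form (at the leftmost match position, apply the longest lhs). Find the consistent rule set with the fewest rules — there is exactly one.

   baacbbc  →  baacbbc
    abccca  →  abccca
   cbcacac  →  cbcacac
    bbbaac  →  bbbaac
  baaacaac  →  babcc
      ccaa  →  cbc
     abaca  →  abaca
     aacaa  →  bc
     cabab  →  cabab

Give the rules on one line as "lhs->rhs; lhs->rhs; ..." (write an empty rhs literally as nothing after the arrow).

aab->b; caa->bc

  | baacbbc
  | abccca
  | cbcacac
  | bbbaac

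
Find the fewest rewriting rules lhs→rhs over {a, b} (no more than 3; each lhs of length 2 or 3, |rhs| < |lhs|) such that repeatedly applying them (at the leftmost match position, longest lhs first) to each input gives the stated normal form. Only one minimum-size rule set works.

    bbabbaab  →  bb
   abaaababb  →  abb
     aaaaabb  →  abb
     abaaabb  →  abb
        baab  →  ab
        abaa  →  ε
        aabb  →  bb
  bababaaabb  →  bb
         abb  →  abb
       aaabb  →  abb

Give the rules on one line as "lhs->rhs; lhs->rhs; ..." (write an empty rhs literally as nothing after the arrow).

  | bbabbaab => bbbaab => bbab => bb
  | abaaababb => aaababb => ababb => abb
  | aaaaabb => aaabb => abb
  | abaaabb => aaabb => abb

aa->; ba->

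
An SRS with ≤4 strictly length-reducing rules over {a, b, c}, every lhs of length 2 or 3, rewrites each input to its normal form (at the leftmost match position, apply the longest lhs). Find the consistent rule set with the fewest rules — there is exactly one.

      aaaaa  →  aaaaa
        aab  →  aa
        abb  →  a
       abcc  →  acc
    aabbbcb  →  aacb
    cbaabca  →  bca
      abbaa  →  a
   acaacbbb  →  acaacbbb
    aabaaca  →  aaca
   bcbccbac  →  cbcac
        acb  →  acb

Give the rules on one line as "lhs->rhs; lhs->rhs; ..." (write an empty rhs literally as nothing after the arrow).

  | aaaaa
  | aab => aa
  | abb => ab => a
  | abcc => acc

ab->a; aba->; bcb->cb; cba->ab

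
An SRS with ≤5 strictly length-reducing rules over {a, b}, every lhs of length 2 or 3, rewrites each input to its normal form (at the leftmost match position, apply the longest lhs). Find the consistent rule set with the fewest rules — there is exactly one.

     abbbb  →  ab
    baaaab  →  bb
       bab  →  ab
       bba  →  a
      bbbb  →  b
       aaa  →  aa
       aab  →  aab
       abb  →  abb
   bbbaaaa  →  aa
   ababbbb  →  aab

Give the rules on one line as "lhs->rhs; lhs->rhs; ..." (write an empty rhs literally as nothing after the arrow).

  | abbbb => ab
  | baaaab => baab => bb
  | bab => ab
  | bba => ba => a

aaa->aa; ba->a; baa->b; bbb->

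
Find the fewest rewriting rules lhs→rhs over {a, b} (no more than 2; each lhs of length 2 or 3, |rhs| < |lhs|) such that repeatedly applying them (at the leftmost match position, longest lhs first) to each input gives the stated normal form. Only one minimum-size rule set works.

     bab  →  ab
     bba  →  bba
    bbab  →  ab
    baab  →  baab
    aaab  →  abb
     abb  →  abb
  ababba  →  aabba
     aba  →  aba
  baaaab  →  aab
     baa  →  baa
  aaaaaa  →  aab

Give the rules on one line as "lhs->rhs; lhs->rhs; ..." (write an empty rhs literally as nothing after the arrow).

aaa->ab; bab->ab

  | bab => ab
  | bba
  | bbab => bab => ab
  | baab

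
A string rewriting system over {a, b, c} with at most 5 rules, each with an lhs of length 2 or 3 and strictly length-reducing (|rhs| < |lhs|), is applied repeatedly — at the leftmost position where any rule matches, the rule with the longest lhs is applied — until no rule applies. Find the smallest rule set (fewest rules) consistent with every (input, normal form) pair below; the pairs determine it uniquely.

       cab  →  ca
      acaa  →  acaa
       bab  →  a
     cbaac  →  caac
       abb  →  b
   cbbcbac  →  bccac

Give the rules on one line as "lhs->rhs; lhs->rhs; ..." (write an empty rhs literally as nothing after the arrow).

  | cab => ca
  | acaa
  | bab => ab => a
  | cbaac => caac

ab->a; abb->b; ba->a; cbb->bc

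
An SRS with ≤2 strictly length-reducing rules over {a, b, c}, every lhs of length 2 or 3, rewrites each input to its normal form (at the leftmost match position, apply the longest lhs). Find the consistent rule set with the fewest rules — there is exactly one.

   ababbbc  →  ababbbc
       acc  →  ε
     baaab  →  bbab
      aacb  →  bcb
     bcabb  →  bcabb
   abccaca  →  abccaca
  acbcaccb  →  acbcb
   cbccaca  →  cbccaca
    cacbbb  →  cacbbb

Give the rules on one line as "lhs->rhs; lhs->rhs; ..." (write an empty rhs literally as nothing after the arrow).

  | ababbbc
  | acc => ε
  | baaab => bbab
  | aacb => bcb

aa->b; acc->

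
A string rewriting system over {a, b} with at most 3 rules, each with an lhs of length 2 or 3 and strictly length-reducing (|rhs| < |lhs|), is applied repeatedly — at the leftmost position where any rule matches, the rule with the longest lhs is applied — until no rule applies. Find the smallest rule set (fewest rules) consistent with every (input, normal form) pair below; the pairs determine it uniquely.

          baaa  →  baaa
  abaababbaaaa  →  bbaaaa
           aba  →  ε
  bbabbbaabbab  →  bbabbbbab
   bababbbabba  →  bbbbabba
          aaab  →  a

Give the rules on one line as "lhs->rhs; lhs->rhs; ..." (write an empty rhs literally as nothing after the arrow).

aab->; aba->

  | baaa
  | abaababbaaaa => ababbaaaa => bbaaaa
  | aba => ε
  | bbabbbaabbab => bbabbbbab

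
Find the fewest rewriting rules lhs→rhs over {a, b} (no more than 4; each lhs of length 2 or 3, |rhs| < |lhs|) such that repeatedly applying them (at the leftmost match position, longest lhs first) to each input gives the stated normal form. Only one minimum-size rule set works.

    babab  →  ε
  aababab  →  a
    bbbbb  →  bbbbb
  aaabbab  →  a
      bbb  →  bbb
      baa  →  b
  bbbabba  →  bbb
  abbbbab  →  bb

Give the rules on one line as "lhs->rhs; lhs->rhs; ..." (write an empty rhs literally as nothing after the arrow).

ab->; ba->b; bab->

  | babab => ab => ε
  | aababab => aabab => aab => a
  | bbbbb
  | aaabbab => aabab => aab => a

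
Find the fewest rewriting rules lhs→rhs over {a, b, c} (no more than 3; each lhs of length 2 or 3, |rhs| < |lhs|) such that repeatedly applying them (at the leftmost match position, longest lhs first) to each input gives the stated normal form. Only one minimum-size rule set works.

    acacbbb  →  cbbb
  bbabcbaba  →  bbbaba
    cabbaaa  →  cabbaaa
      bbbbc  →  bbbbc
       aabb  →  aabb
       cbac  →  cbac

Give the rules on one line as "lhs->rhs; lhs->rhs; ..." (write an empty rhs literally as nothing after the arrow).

abc->; aca->

  | acacbbb => cbbb
  | bbabcbaba => bbbaba
  | cabbaaa
  | bbbbc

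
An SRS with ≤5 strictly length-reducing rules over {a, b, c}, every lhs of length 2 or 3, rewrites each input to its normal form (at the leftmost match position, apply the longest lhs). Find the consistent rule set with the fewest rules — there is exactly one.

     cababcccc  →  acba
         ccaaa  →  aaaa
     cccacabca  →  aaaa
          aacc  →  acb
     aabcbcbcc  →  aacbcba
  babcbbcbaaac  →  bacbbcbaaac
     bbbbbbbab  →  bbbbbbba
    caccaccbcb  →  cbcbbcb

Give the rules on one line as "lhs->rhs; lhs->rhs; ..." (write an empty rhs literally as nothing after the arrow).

ab->a; acc->cb; ca->a; cc->a

  | cababcccc => ababcccc => aabcccc => aacccc => acbcc => acba
  | ccaaa => aaaa
  | cccacabca => acacabca => aacabca => aaabca => aaaca => aaaa
  | aacc => acb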